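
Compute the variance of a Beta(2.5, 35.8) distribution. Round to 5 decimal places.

0.00155

μ = 2.5/38.3 = 0.065274; Var = μ(1−μ)/(α+β+1) = 0.0610134/39.3 = 0.00155.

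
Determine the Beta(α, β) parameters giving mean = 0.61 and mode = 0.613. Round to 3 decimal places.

Let s = α+β. Mean gives α = μs = 0.61s; mode gives (α−1)/(s−2) = 0.613.
Substituting: 0.61s − 1 = 0.613(s−2) = 0.613s − 1.226, so -0.003s = -0.226 and s = 75.3333.
Then α = 0.61×75.3333 = 45.953 and β = s−α = 29.380.

α = 45.953, β = 29.380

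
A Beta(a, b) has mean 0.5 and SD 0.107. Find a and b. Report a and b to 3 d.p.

σ² = 0.107² = 0.011449.
With s = a+b, Var = μ(1−μ)/(s+1), so s+1 = (0.5×0.5)/0.011449 = 21.8360 and s = 20.8360.
a = μs = 10.418, b = (1−μ)s = 10.418.

a = 10.418, b = 10.418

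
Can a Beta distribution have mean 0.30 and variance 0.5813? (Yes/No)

No

For any Beta, Var(X) < E[X]·(1−E[X]).
Here μ(1−μ) = 0.30×0.70 = 0.2100, and 0.5813 ≥ 0.2100.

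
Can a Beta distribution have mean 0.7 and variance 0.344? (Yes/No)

No

For any Beta, Var(X) < E[X]·(1−E[X]).
Here μ(1−μ) = 0.7×0.3 = 0.21, and 0.344 ≥ 0.21.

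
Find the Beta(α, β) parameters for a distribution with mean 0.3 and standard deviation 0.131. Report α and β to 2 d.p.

Variance = 0.131² = 0.017161. The moment-matching identity α+β = μ(1−μ)/Var − 1 gives
α+β = 0.21/0.017161 − 1 = 11.2370, so α = μ·11.2370 = 3.37 and β = (1−μ)·11.2370 = 7.87.

α = 3.37, β = 7.87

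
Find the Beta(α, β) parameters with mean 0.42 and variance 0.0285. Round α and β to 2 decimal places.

α = 3.17, β = 4.38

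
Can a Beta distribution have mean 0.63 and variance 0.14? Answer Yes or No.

Yes

A Beta with mean μ has variance μ(1−μ)/(α+β+1) < μ(1−μ).
Here μ(1−μ) = 0.63×0.37 = 0.2331, and 0.14 < 0.2331.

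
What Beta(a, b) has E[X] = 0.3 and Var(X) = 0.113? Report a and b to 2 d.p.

a = 0.26, b = 0.60

Write ν = a+b; then a = μν and Var = μ(1−μ)/(ν+1).
ν = μ(1−μ)/Var − 1 = 0.21/0.113 − 1 = 0.8584.
a = 0.3·0.8584 = 0.26, b = 0.7·0.8584 = 0.60.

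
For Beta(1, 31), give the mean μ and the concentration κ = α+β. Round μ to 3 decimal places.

μ = 0.031, κ = 32

κ = α+β = 1+31 = 32; μ = α/κ = 1/32 = 0.031.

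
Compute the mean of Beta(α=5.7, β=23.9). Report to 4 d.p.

E[X] = α/(α+β) = 5.7/29.6 = 0.1926.

0.1926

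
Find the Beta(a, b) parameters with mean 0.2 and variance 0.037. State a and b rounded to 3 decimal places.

a = 0.665, b = 2.659

By moment matching, a+b = μ(1−μ)/σ² − 1 = (0.2·0.8)/0.037 − 1 = 4.3243 − 1 = 3.3243.
Since a/(a+b) = μ, a = 0.2·3.3243 = 0.665 and b = 0.8·3.3243 = 2.659.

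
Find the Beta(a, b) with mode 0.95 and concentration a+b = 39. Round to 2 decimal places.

Mode = (a−1)/(κ−2) with κ = a+b, so a−1 = 0.95·37 = 35.15.
a = 36.15; b = κ − a = 2.85.

a = 36.15, b = 2.85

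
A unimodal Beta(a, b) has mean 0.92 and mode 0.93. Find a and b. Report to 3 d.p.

a = 79.120, b = 6.880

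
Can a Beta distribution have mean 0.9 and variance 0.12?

For any Beta, Var(X) < E[X]·(1−E[X]).
Here μ(1−μ) = 0.9×0.1 = 0.09, and 0.12 ≥ 0.09.

No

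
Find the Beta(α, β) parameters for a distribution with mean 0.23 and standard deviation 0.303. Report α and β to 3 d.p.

α = 0.214, β = 0.715

First σ² = 0.091809. Setting α = μn, β = (1−μ)n with n = α+β,
μ(1−μ)/(n+1) = 0.091809 ⇒ n+1 = 0.1771/0.091809 = 1.9290 ⇒ n = 0.9290.
Hence α = 0.23×0.9290 = 0.214, β = 0.77×0.9290 = 0.715.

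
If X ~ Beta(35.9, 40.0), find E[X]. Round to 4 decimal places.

The Beta mean is α/(α+β) = 35.9/(35.9+40.0) = 0.4730.

0.4730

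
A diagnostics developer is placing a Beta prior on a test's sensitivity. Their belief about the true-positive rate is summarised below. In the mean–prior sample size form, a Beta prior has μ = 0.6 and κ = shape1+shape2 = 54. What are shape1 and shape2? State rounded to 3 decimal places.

shape1 = μκ = 0.6×54 = 32.400 and shape2 = (1−μ)κ = 0.4×54 = 21.600.

shape1 = 32.400, shape2 = 21.600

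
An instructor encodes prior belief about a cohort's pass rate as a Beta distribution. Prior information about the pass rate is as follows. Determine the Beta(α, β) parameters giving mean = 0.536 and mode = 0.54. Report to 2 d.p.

α = 10.72, β = 9.28

With s = α+β: μ = α/s and mode = (α−1)/(s−2). Eliminating α = μs,
μs − 1 = m(s−2) ⇒ s(μ−m) = 1−2m ⇒ s = -0.08/-0.004 = 20.0000.
So α = μs = 10.72, β = (1−μ)s = 9.28.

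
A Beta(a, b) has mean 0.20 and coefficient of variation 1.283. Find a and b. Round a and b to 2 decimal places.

Var = (CV·μ)² = (1.283×0.20)² = 0.065844.
a+b = μ(1−μ)/Var − 1 = 0.1600/0.065844 − 1 = 1.4300.
Thus a = 0.20·1.4300 = 0.29 and b = 0.80·1.4300 = 1.14.

a = 0.29, b = 1.14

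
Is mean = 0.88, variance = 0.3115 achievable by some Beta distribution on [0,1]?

For any Beta, Var(X) < E[X]·(1−E[X]).
Here μ(1−μ) = 0.88×0.12 = 0.1056, and 0.3115 ≥ 0.1056.

No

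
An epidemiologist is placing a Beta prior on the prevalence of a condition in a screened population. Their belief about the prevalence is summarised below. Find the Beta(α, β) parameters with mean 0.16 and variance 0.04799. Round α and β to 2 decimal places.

Let s = α+β. The Beta variance is μ(1−μ)/(s+1).
So s+1 = μ(1−μ)/σ² = (0.16×0.84)/0.04799 = 0.1344/0.04799 = 2.8006, giving s = 1.8006.
Then α = μs = 0.16×1.8006 = 0.29 and β = (1−μ)s = 0.84×1.8006 = 1.51.

α = 0.29, β = 1.51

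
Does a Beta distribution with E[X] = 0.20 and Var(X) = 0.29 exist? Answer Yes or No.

No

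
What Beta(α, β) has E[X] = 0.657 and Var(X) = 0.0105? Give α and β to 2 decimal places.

α = 13.44, β = 7.02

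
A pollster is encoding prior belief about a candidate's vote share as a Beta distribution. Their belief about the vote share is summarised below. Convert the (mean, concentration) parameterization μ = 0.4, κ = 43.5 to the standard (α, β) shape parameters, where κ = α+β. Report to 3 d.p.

α = 17.400, β = 26.100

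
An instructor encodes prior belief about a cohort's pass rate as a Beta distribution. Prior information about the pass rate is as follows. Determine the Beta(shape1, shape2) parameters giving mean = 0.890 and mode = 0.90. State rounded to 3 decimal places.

shape1 = 71.200, shape2 = 8.800

Let s = shape1+shape2. Mean gives shape1 = μs = 0.890s; mode gives (shape1−1)/(s−2) = 0.90.
Substituting: 0.890s − 1 = 0.90(s−2) = 0.90s − 1.80, so -0.010s = -0.80 and s = 80.0000.
Then shape1 = 0.890×80.0000 = 71.200 and shape2 = s−shape1 = 8.800.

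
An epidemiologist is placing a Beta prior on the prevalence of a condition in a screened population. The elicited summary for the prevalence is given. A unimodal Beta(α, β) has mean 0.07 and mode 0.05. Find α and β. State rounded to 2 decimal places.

α = 3.15, β = 41.85

Let s = α+β. Mean gives α = μs = 0.07s; mode gives (α−1)/(s−2) = 0.05.
Substituting: 0.07s − 1 = 0.05(s−2) = 0.05s − 0.10, so 0.02s = 0.90 and s = 45.0000.
Then α = 0.07×45.0000 = 3.15 and β = s−α = 41.85.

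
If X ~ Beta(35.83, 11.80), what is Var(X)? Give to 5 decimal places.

Var = αβ/[(α+β)²(α+β+1)] = (35.83×11.80)/(47.63²×48.63) = 422.7940/110322.839847 = 0.00383.

0.00383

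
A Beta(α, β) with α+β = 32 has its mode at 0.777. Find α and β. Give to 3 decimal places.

Mode = (α−1)/(κ−2) with κ = α+β, so α−1 = 0.777·30 = 23.310.
α = 24.310; β = κ − α = 7.690.

α = 24.310, β = 7.690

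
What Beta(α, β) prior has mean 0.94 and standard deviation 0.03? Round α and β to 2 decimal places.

First σ² = 0.0009. Setting α = μn, β = (1−μ)n with n = α+β,
μ(1−μ)/(n+1) = 0.0009 ⇒ n+1 = 0.0564/0.0009 = 62.6667 ⇒ n = 61.6667.
Hence α = 0.94×61.6667 = 57.97, β = 0.06×61.6667 = 3.70.

α = 57.97, β = 3.70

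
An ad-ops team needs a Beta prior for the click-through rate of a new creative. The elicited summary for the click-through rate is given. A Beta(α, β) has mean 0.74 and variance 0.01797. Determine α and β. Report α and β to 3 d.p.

Write ν = α+β; then α = μν and Var = μ(1−μ)/(ν+1).
ν = μ(1−μ)/Var − 1 = 0.1924/0.01797 − 1 = 9.7067.
α = 0.74·9.7067 = 7.183, β = 0.26·9.7067 = 2.524.

α = 7.183, β = 2.524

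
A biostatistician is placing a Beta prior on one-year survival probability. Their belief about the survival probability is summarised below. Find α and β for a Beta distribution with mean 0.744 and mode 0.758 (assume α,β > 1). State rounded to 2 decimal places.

α = 27.42, β = 9.44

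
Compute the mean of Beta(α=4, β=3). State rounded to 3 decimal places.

0.571

E[X] = α/(α+β) = 4/7 = 0.571.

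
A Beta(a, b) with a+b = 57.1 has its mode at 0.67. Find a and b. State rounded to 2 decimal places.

a = 37.92, b = 19.18

Since the density peak of Beta(a,b) is at (a−1)/(a+b−2),
a = 1 + 0.67(57.1−2) = 37.92 and b = 57.1 − 37.92 = 19.18.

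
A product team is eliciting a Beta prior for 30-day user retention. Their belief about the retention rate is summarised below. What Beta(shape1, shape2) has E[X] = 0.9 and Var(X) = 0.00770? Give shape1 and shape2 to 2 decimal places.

shape1 = 9.62, shape2 = 1.07

Let s = shape1+shape2. The Beta variance is μ(1−μ)/(s+1).
So s+1 = μ(1−μ)/σ² = (0.9×0.1)/0.00770 = 0.09/0.00770 = 11.6883, giving s = 10.6883.
Then shape1 = μs = 0.9×10.6883 = 9.62 and shape2 = (1−μ)s = 0.1×10.6883 = 1.07.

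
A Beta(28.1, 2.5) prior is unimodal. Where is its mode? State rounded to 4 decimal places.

0.9476

The density x^(α−1)(1−x)^(β−1) is maximised at (α−1)/(α+β−2) = 27.1/28.6 = 0.9476.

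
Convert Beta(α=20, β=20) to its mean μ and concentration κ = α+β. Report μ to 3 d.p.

μ = 0.500, κ = 40

κ = α+β = 20+20 = 40; μ = α/κ = 20/40 = 0.500.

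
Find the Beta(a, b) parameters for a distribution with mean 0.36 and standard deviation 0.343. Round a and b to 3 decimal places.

a = 0.345, b = 0.613

σ² = 0.343² = 0.117649.
With s = a+b, Var = μ(1−μ)/(s+1), so s+1 = (0.36×0.64)/0.117649 = 1.9584 and s = 0.9584.
a = μs = 0.345, b = (1−μ)s = 0.613.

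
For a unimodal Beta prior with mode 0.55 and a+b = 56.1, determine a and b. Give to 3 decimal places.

a = 30.755, b = 25.345

For a,b>1 the mode is (a−1)/(a+b−2), so a = mode·(κ−2)+1 = 0.55×54.1+1 = 30.755.
And b = (1−mode)·(κ−2)+1 = 0.45×54.1+1 = 25.345.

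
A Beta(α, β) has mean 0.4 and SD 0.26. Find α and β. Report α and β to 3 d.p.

Variance = 0.26² = 0.0676. The moment-matching identity α+β = μ(1−μ)/Var − 1 gives
α+β = 0.24/0.0676 − 1 = 2.5503, so α = μ·2.5503 = 1.020 and β = (1−μ)·2.5503 = 1.530.

α = 1.020, β = 1.530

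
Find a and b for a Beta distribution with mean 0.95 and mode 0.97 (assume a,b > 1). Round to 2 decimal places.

With s = a+b: μ = a/s and mode = (a−1)/(s−2). Eliminating a = μs,
μs − 1 = m(s−2) ⇒ s(μ−m) = 1−2m ⇒ s = -0.94/-0.02 = 47.0000.
So a = μs = 44.65, b = (1−μ)s = 2.35.

a = 44.65, b = 2.35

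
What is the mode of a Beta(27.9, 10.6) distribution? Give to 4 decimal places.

0.7370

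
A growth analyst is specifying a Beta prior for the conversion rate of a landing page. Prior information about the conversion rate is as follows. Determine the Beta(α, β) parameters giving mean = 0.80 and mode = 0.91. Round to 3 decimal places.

α = 5.964, β = 1.491

With s = α+β: μ = α/s and mode = (α−1)/(s−2). Eliminating α = μs,
μs − 1 = m(s−2) ⇒ s(μ−m) = 1−2m ⇒ s = -0.82/-0.11 = 7.4545.
So α = μs = 5.964, β = (1−μ)s = 1.491.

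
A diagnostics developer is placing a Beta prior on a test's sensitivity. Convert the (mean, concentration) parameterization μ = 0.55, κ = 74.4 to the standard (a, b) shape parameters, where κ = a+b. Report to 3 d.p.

Split κ in proportion μ : (1−μ): a = 0.55·74.4 = 40.920, b = 74.4 − 40.920 = 33.480.

a = 40.920, b = 33.480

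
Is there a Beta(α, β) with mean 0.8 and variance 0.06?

Yes

The Beta variance bound is σ² < μ(1−μ).
Here μ(1−μ) = 0.8×0.2 = 0.16, and 0.06 < 0.16.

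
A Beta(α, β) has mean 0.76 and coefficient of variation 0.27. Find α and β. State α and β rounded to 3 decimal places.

Var = (CV·μ)² = (0.27×0.76)² = 0.042107.
α+β = μ(1−μ)/Var − 1 = 0.1824/0.042107 − 1 = 3.3318.
Thus α = 0.76·3.3318 = 2.532 and β = 0.24·3.3318 = 0.800.

α = 2.532, β = 0.800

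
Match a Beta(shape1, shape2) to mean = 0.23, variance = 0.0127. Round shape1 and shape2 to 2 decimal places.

Let s = shape1+shape2. The Beta variance is μ(1−μ)/(s+1).
So s+1 = μ(1−μ)/σ² = (0.23×0.77)/0.0127 = 0.1771/0.0127 = 13.9449, giving s = 12.9449.
Then shape1 = μs = 0.23×12.9449 = 2.98 and shape2 = (1−μ)s = 0.77×12.9449 = 9.97.

shape1 = 2.98, shape2 = 9.97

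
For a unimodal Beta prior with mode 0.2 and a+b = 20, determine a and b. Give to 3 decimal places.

Since the density peak of Beta(a,b) is at (a−1)/(a+b−2),
a = 1 + 0.2(20−2) = 4.600 and b = 20 − 4.600 = 15.400.

a = 4.600, b = 15.400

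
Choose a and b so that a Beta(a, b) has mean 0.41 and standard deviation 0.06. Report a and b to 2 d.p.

Variance = 0.06² = 0.0036. The moment-matching identity a+b = μ(1−μ)/Var − 1 gives
a+b = 0.2419/0.0036 − 1 = 66.1944, so a = μ·66.1944 = 27.14 and b = (1−μ)·66.1944 = 39.05.

a = 27.14, b = 39.05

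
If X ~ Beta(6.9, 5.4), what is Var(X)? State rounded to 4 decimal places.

Var = αβ/[(α+β)²(α+β+1)] = (6.9×5.4)/(12.3²×13.3) = 37.26/2012.157 = 0.0185.

0.0185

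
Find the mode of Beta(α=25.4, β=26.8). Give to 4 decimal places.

0.4861

The density x^(α−1)(1−x)^(β−1) is maximised at (α−1)/(α+β−2) = 24.4/50.2 = 0.4861.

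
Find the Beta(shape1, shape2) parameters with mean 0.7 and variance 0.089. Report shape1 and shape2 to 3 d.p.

shape1 = 0.952, shape2 = 0.408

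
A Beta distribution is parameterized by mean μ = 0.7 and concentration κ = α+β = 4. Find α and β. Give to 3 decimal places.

α = 2.800, β = 1.200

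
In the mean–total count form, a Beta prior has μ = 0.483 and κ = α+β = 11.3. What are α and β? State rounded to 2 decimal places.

α = 5.46, β = 5.84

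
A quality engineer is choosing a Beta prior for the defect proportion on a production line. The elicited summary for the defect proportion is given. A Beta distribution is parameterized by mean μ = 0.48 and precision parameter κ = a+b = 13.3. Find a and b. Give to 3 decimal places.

a = 6.384, b = 6.916

Split κ in proportion μ : (1−μ): a = 0.48·13.3 = 6.384, b = 13.3 − 6.384 = 6.916.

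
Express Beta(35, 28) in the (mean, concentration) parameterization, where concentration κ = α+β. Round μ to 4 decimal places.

μ = 0.5556, κ = 63

κ = α+β = 35+28 = 63; μ = α/κ = 35/63 = 0.5556.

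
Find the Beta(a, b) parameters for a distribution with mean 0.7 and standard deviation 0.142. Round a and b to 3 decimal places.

a = 6.590, b = 2.824

Variance = 0.142² = 0.020164. The moment-matching identity a+b = μ(1−μ)/Var − 1 gives
a+b = 0.21/0.020164 − 1 = 9.4146, so a = μ·9.4146 = 6.590 and b = (1−μ)·9.4146 = 2.824.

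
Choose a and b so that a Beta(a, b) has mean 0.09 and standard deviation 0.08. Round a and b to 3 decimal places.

a = 1.062, b = 10.735

σ² = 0.08² = 0.0064.
With s = a+b, Var = μ(1−μ)/(s+1), so s+1 = (0.09×0.91)/0.0064 = 12.7969 and s = 11.7969.
a = μs = 1.062, b = (1−μ)s = 10.735.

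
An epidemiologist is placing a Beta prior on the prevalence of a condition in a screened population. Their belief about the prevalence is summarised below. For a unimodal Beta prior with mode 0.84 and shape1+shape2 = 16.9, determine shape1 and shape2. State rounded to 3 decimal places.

shape1 = 13.516, shape2 = 3.384

Since the density peak of Beta(shape1,shape2) is at (shape1−1)/(shape1+shape2−2),
shape1 = 1 + 0.84(16.9−2) = 13.516 and shape2 = 16.9 − 13.516 = 3.384.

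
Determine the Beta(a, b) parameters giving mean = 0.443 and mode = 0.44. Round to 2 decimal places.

a = 17.72, b = 22.28

With s = a+b: μ = a/s and mode = (a−1)/(s−2). Eliminating a = μs,
μs − 1 = m(s−2) ⇒ s(μ−m) = 1−2m ⇒ s = 0.12/0.003 = 40.0000.
So a = μs = 17.72, b = (1−μ)s = 22.28.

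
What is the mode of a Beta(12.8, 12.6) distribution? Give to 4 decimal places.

With α,β > 1, mode = (α−1)/(α+β−2) = 11.8/23.4 = 0.5043.

0.5043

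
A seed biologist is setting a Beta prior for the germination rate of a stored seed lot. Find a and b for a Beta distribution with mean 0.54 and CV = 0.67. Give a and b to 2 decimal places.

Var = (CV·μ)² = (0.67×0.54)² = 0.130899.
a+b = μ(1−μ)/Var − 1 = 0.2484/0.130899 − 1 = 0.8976.
Thus a = 0.54·0.8976 = 0.48 and b = 0.46·0.8976 = 0.41.

a = 0.48, b = 0.41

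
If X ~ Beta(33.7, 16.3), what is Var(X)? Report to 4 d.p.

Var = αβ/[(α+β)²(α+β+1)] = (33.7×16.3)/(50.0²×51.0) = 549.31/127500.000 = 0.0043.

0.0043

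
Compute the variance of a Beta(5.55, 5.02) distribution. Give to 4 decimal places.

0.0216

α+β = 10.57 and αβ = 27.8610, so Var = αβ/[(α+β)²(α+β+1)] = 27.8610/1292.657093 = 0.0216.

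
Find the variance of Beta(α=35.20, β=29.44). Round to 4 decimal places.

0.0038

α+β = 64.64 and αβ = 1036.2880, so Var = αβ/[(α+β)²(α+β+1)] = 1036.2880/274265.554944 = 0.0038.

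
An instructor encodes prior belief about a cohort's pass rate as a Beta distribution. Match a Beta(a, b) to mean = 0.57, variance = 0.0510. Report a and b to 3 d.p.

By moment matching, a+b = μ(1−μ)/σ² − 1 = (0.57·0.43)/0.0510 − 1 = 4.8059 − 1 = 3.8059.
Since a/(a+b) = μ, a = 0.57·3.8059 = 2.169 and b = 0.43·3.8059 = 1.637.

a = 2.169, b = 1.637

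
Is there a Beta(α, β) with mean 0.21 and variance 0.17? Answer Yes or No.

No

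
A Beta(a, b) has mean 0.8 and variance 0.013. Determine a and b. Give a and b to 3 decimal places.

Write ν = a+b; then a = μν and Var = μ(1−μ)/(ν+1).
ν = μ(1−μ)/Var − 1 = 0.16/0.013 − 1 = 11.3077.
a = 0.8·11.3077 = 9.046, b = 0.2·11.3077 = 2.262.

a = 9.046, b = 2.262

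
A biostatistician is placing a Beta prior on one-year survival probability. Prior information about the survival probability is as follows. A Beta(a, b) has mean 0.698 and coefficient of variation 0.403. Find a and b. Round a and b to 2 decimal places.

a = 1.16, b = 0.50

Var = (CV·μ)² = (0.403×0.698)² = 0.079126.
a+b = μ(1−μ)/Var − 1 = 0.210796/0.079126 − 1 = 1.6640.
Thus a = 0.698·1.6640 = 1.16 and b = 0.302·1.6640 = 0.50.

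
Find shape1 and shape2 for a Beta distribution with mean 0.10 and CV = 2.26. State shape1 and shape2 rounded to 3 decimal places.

σ = CV·μ = 2.26×0.10 = 0.22600, so σ² = 0.051076.
s+1 = μ(1−μ)/σ² = 0.0900/0.051076 = 1.7621, so s = shape1+shape2 = 0.7621.
shape1 = μs = 0.076, shape2 = (1−μ)s = 0.686.

shape1 = 0.076, shape2 = 0.686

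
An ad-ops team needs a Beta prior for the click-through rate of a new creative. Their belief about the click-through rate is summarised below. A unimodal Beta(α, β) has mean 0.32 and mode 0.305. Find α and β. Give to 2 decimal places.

α = 8.32, β = 17.68

With s = α+β: μ = α/s and mode = (α−1)/(s−2). Eliminating α = μs,
μs − 1 = m(s−2) ⇒ s(μ−m) = 1−2m ⇒ s = 0.390/0.015 = 26.0000.
So α = μs = 8.32, β = (1−μ)s = 17.68.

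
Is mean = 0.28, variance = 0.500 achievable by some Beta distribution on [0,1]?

No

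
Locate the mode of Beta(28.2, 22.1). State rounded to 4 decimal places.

0.5631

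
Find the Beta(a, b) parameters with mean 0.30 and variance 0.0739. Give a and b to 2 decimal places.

a = 0.55, b = 1.29

Write ν = a+b; then a = μν and Var = μ(1−μ)/(ν+1).
ν = μ(1−μ)/Var − 1 = 0.2100/0.0739 − 1 = 1.8417.
a = 0.30·1.8417 = 0.55, b = 0.70·1.8417 = 1.29.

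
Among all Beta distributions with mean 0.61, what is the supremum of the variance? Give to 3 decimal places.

0.238

Var = μ(1−μ)/(α+β+1), which approaches μ(1−μ) as α+β → 0.
So the supremum is μ(1−μ) = 0.61×0.39 = 0.238.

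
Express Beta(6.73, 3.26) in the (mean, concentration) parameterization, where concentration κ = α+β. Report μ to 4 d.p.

κ = α+β = 6.73+3.26 = 9.99; μ = α/κ = 6.73/9.99 = 0.6737.

μ = 0.6737, κ = 9.99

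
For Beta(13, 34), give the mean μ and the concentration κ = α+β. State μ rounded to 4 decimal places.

μ = 0.2766, κ = 47

κ = α+β = 13+34 = 47; μ = α/κ = 13/47 = 0.2766.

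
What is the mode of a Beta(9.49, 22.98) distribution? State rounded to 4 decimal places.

0.2786

With α,β > 1, mode = (α−1)/(α+β−2) = 8.49/30.47 = 0.2786.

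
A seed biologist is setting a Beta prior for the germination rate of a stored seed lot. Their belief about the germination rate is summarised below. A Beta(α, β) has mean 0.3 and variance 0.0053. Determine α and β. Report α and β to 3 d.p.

α = 11.587, β = 27.036

Let s = α+β. The Beta variance is μ(1−μ)/(s+1).
So s+1 = μ(1−μ)/σ² = (0.3×0.7)/0.0053 = 0.21/0.0053 = 39.6226, giving s = 38.6226.
Then α = μs = 0.3×38.6226 = 11.587 and β = (1−μ)s = 0.7×38.6226 = 27.036.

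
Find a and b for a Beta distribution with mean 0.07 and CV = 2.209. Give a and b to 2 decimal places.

a = 0.12, b = 1.60

σ = CV·μ = 2.209×0.07 = 0.15463, so σ² = 0.023910.
s+1 = μ(1−μ)/σ² = 0.0651/0.023910 = 2.7227, so s = a+b = 1.7227.
a = μs = 0.12, b = (1−μ)s = 1.60.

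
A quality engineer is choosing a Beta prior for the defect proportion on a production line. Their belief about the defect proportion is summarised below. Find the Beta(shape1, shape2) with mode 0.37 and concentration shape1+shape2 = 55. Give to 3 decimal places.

shape1 = 20.610, shape2 = 34.390

Since the density peak of Beta(shape1,shape2) is at (shape1−1)/(shape1+shape2−2),
shape1 = 1 + 0.37(55−2) = 20.610 and shape2 = 55 − 20.610 = 34.390.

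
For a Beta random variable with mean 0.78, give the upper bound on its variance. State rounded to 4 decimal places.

0.1716

For fixed mean μ the Beta variance is μ(1−μ)/(α+β+1), increasing as α+β decreases.
Its least upper bound (not attained) is μ(1−μ) = 0.78·0.22 = 0.1716.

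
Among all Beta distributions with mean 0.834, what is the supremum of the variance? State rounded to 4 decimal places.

For fixed mean μ the Beta variance is μ(1−μ)/(α+β+1), increasing as α+β decreases.
Its least upper bound (not attained) is μ(1−μ) = 0.834·0.166 = 0.1384.

0.1384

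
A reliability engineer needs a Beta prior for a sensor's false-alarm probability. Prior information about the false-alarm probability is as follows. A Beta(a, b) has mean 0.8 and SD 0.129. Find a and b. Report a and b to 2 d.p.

a = 6.89, b = 1.72

Variance = 0.129² = 0.016641. The moment-matching identity a+b = μ(1−μ)/Var − 1 gives
a+b = 0.16/0.016641 − 1 = 8.6148, so a = μ·8.6148 = 6.89 and b = (1−μ)·8.6148 = 1.72.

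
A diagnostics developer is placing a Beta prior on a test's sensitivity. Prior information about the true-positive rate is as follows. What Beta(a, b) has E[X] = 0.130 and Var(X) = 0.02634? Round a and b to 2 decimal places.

a = 0.43, b = 2.87

Write ν = a+b; then a = μν and Var = μ(1−μ)/(ν+1).
ν = μ(1−μ)/Var − 1 = 0.113100/0.02634 − 1 = 3.2938.
a = 0.130·3.2938 = 0.43, b = 0.870·3.2938 = 2.87.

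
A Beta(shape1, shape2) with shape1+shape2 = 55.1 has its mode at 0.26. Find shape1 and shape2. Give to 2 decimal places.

Mode = (shape1−1)/(κ−2) with κ = shape1+shape2, so shape1−1 = 0.26·53.1 = 13.81.
shape1 = 14.81; shape2 = κ − shape1 = 40.29.

shape1 = 14.81, shape2 = 40.29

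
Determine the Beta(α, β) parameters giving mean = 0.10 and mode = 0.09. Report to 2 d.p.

With s = α+β: μ = α/s and mode = (α−1)/(s−2). Eliminating α = μs,
μs − 1 = m(s−2) ⇒ s(μ−m) = 1−2m ⇒ s = 0.82/0.01 = 82.0000.
So α = μs = 8.20, β = (1−μ)s = 73.80.

α = 8.20, β = 73.80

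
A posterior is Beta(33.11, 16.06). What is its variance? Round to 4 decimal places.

Var = αβ/[(α+β)²(α+β+1)] = (33.11×16.06)/(49.17²×50.17) = 531.7466/121295.452113 = 0.0044.

0.0044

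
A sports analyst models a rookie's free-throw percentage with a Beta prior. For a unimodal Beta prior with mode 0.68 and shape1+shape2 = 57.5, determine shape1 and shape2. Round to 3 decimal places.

shape1 = 38.740, shape2 = 18.760

Since the density peak of Beta(shape1,shape2) is at (shape1−1)/(shape1+shape2−2),
shape1 = 1 + 0.68(57.5−2) = 38.740 and shape2 = 57.5 − 38.740 = 18.760.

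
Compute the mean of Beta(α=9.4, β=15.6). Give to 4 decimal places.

E[X] = α/(α+β) = 9.4/25.0 = 0.3760.

0.3760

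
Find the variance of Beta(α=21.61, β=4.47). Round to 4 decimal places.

0.0052

α+β = 26.08 and αβ = 96.5967, so Var = αβ/[(α+β)²(α+β+1)] = 96.5967/18418.906112 = 0.0052.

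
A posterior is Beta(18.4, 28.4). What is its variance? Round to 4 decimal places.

0.0050

μ = 18.4/46.8 = 0.393162; Var = μ(1−μ)/(α+β+1) = 0.2385857/47.8 = 0.0050.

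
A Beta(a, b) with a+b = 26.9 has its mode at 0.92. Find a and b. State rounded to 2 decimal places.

Since the density peak of Beta(a,b) is at (a−1)/(a+b−2),
a = 1 + 0.92(26.9−2) = 23.91 and b = 26.9 − 23.91 = 2.99.

a = 23.91, b = 2.99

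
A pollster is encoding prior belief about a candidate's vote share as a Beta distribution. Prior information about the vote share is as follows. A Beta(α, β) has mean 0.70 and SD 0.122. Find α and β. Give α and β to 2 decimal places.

α = 9.18, β = 3.93

Variance = 0.122² = 0.014884. The moment-matching identity α+β = μ(1−μ)/Var − 1 gives
α+β = 0.2100/0.014884 − 1 = 13.1091, so α = μ·13.1091 = 9.18 and β = (1−μ)·13.1091 = 3.93.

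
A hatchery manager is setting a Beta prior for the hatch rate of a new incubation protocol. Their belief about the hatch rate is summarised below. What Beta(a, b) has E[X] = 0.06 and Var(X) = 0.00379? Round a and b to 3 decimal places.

Let s = a+b. The Beta variance is μ(1−μ)/(s+1).
So s+1 = μ(1−μ)/σ² = (0.06×0.94)/0.00379 = 0.0564/0.00379 = 14.8813, giving s = 13.8813.
Then a = μs = 0.06×13.8813 = 0.833 and b = (1−μ)s = 0.94×13.8813 = 13.048.

a = 0.833, b = 13.048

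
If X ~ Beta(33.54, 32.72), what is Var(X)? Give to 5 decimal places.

0.00372

Var = αβ/[(α+β)²(α+β+1)] = (33.54×32.72)/(66.26²×67.26) = 1097.4288/295297.469976 = 0.00372.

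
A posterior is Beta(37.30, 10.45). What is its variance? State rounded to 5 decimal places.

0.00351

μ = 37.30/47.75 = 0.781152; Var = μ(1−μ)/(α+β+1) = 0.1709536/48.75 = 0.00351.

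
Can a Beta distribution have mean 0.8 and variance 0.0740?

Yes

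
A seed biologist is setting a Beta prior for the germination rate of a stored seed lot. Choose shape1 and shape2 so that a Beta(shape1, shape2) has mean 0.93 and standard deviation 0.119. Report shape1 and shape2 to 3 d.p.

shape1 = 3.345, shape2 = 0.252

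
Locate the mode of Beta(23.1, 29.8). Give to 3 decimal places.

0.434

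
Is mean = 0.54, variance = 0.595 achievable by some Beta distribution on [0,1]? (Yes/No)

No

For any Beta, Var(X) < E[X]·(1−E[X]).
Here μ(1−μ) = 0.54×0.46 = 0.2484, and 0.595 ≥ 0.2484.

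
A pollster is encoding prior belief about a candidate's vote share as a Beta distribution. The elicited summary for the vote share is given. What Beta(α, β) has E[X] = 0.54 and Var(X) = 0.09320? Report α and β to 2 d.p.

α = 0.90, β = 0.77

Write ν = α+β; then α = μν and Var = μ(1−μ)/(ν+1).
ν = μ(1−μ)/Var − 1 = 0.2484/0.09320 − 1 = 1.6652.
α = 0.54·1.6652 = 0.90, β = 0.46·1.6652 = 0.77.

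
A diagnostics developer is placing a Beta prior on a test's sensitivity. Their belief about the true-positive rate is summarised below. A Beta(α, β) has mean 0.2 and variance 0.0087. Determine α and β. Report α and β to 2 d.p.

α = 3.48, β = 13.91

By moment matching, α+β = μ(1−μ)/σ² − 1 = (0.2·0.8)/0.0087 − 1 = 18.3908 − 1 = 17.3908.
Since α/(α+β) = μ, α = 0.2·17.3908 = 3.48 and β = 0.8·17.3908 = 13.91.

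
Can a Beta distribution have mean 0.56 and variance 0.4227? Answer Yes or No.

The Beta variance bound is σ² < μ(1−μ).
Here μ(1−μ) = 0.56×0.44 = 0.2464, and 0.4227 ≥ 0.2464.

No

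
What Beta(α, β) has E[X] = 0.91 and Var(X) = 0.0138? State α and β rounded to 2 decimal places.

Let s = α+β. The Beta variance is μ(1−μ)/(s+1).
So s+1 = μ(1−μ)/σ² = (0.91×0.09)/0.0138 = 0.0819/0.0138 = 5.9348, giving s = 4.9348.
Then α = μs = 0.91×4.9348 = 4.49 and β = (1−μ)s = 0.09×4.9348 = 0.44.

α = 4.49, β = 0.44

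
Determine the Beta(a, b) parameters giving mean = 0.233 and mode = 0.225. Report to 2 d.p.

With s = a+b: μ = a/s and mode = (a−1)/(s−2). Eliminating a = μs,
μs − 1 = m(s−2) ⇒ s(μ−m) = 1−2m ⇒ s = 0.550/0.008 = 68.7500.
So a = μs = 16.02, b = (1−μ)s = 52.73.

a = 16.02, b = 52.73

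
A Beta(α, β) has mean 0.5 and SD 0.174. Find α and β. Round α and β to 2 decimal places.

α = 3.63, β = 3.63

First σ² = 0.030276. Setting α = μn, β = (1−μ)n with n = α+β,
μ(1−μ)/(n+1) = 0.030276 ⇒ n+1 = 0.25/0.030276 = 8.2574 ⇒ n = 7.2574.
Hence α = 0.5×7.2574 = 3.63, β = 0.5×7.2574 = 3.63.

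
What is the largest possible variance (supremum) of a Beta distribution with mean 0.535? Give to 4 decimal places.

0.2488

Var = μ(1−μ)/(α+β+1), which approaches μ(1−μ) as α+β → 0.
So the supremum is μ(1−μ) = 0.535×0.465 = 0.2488.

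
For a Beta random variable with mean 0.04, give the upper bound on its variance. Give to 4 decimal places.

For fixed mean μ the Beta variance is μ(1−μ)/(α+β+1), increasing as α+β decreases.
Its least upper bound (not attained) is μ(1−μ) = 0.04·0.96 = 0.0384.

0.0384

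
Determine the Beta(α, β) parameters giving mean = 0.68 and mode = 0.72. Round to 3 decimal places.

Let s = α+β. Mean gives α = μs = 0.68s; mode gives (α−1)/(s−2) = 0.72.
Substituting: 0.68s − 1 = 0.72(s−2) = 0.72s − 1.44, so -0.04s = -0.44 and s = 11.0000.
Then α = 0.68×11.0000 = 7.480 and β = s−α = 3.520.

α = 7.480, β = 3.520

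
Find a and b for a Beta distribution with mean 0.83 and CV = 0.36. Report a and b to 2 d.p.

a = 0.48, b = 0.10

σ = CV·μ = 0.36×0.83 = 0.29880, so σ² = 0.089281.
s+1 = μ(1−μ)/σ² = 0.1411/0.089281 = 1.5804, so s = a+b = 0.5804.
a = μs = 0.48, b = (1−μ)s = 0.10.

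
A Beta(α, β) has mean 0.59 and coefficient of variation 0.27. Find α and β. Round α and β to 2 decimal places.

σ = CV·μ = 0.27×0.59 = 0.15930, so σ² = 0.025376.
s+1 = μ(1−μ)/σ² = 0.2419/0.025376 = 9.5324, so s = α+β = 8.5324.
α = μs = 5.03, β = (1−μ)s = 3.50.

α = 5.03, β = 3.50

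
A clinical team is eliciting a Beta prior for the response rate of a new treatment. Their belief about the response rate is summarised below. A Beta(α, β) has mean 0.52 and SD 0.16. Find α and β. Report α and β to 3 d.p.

α = 4.550, β = 4.200

Variance = 0.16² = 0.0256. The moment-matching identity α+β = μ(1−μ)/Var − 1 gives
α+β = 0.2496/0.0256 − 1 = 8.7500, so α = μ·8.7500 = 4.550 and β = (1−μ)·8.7500 = 4.200.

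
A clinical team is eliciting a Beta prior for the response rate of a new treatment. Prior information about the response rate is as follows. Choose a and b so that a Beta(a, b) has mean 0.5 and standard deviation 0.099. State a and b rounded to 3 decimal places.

a = 12.254, b = 12.254

First σ² = 0.009801. Setting a = μn, b = (1−μ)n with n = a+b,
μ(1−μ)/(n+1) = 0.009801 ⇒ n+1 = 0.25/0.009801 = 25.5076 ⇒ n = 24.5076.
Hence a = 0.5×24.5076 = 12.254, b = 0.5×24.5076 = 12.254.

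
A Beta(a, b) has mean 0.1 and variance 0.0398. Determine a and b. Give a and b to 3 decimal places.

a = 0.126, b = 1.135

By moment matching, a+b = μ(1−μ)/σ² − 1 = (0.1·0.9)/0.0398 − 1 = 2.2613 − 1 = 1.2613.
Since a/(a+b) = μ, a = 0.1·1.2613 = 0.126 and b = 0.9·1.2613 = 1.135.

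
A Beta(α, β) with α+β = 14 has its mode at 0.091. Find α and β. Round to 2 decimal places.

α = 2.09, β = 11.91

For α,β>1 the mode is (α−1)/(α+β−2), so α = mode·(κ−2)+1 = 0.091×12+1 = 2.09.
And β = (1−mode)·(κ−2)+1 = 0.909×12+1 = 11.91.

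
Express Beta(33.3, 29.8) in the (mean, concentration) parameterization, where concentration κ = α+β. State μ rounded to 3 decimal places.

μ = 0.528, κ = 63.1

κ = α+β = 33.3+29.8 = 63.1; μ = α/κ = 33.3/63.1 = 0.528.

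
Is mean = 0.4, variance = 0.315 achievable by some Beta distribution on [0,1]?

No

The Beta variance bound is σ² < μ(1−μ).
Here μ(1−μ) = 0.4×0.6 = 0.24, and 0.315 ≥ 0.24.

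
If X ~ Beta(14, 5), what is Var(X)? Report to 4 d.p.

α+β = 19 and αβ = 70, so Var = αβ/[(α+β)²(α+β+1)] = 70/7220 = 0.0097.

0.0097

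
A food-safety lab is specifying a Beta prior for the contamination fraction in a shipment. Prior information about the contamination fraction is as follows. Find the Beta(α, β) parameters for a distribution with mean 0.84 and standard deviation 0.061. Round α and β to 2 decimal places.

α = 29.50, β = 5.62

σ² = 0.061² = 0.003721.
With s = α+β, Var = μ(1−μ)/(s+1), so s+1 = (0.84×0.16)/0.003721 = 36.1193 and s = 35.1193.
α = μs = 29.50, β = (1−μ)s = 5.62.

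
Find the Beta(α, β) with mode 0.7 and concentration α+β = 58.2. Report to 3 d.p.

α = 40.340, β = 17.860

Mode = (α−1)/(κ−2) with κ = α+β, so α−1 = 0.7·56.2 = 39.340.
α = 40.340; β = κ − α = 17.860.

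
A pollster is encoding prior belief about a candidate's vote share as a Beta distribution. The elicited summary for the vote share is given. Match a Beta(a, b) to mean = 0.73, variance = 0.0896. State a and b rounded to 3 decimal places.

a = 0.876, b = 0.324

Write ν = a+b; then a = μν and Var = μ(1−μ)/(ν+1).
ν = μ(1−μ)/Var − 1 = 0.1971/0.0896 − 1 = 1.1998.
a = 0.73·1.1998 = 0.876, b = 0.27·1.1998 = 0.324.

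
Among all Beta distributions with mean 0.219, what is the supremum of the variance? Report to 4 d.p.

0.1710

For fixed mean μ the Beta variance is μ(1−μ)/(α+β+1), increasing as α+β decreases.
Its least upper bound (not attained) is μ(1−μ) = 0.219·0.781 = 0.1710.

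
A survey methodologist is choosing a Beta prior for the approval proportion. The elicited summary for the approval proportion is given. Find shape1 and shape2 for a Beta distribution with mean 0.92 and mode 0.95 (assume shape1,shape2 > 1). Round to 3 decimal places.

Let s = shape1+shape2. Mean gives shape1 = μs = 0.92s; mode gives (shape1−1)/(s−2) = 0.95.
Substituting: 0.92s − 1 = 0.95(s−2) = 0.95s − 1.90, so -0.03s = -0.90 and s = 30.0000.
Then shape1 = 0.92×30.0000 = 27.600 and shape2 = s−shape1 = 2.400.

shape1 = 27.600, shape2 = 2.400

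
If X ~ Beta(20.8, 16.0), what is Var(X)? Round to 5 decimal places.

0.00650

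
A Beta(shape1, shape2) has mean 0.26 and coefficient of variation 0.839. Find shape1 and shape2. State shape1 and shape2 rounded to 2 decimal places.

shape1 = 0.79, shape2 = 2.25

Var = (CV·μ)² = (0.839×0.26)² = 0.047585.
shape1+shape2 = μ(1−μ)/Var − 1 = 0.1924/0.047585 − 1 = 3.0433.
Thus shape1 = 0.26·3.0433 = 0.79 and shape2 = 0.74·3.0433 = 2.25.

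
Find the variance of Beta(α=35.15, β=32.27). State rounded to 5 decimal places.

μ = 35.15/67.42 = 0.521359; Var = μ(1−μ)/(α+β+1) = 0.2495438/68.42 = 0.00365.

0.00365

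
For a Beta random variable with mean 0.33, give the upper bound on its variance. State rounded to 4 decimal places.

Var = μ(1−μ)/(α+β+1), which approaches μ(1−μ) as α+β → 0.
So the supremum is μ(1−μ) = 0.33×0.67 = 0.2211.

0.2211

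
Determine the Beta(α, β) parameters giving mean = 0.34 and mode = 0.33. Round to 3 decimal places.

α = 11.560, β = 22.440

With s = α+β: μ = α/s and mode = (α−1)/(s−2). Eliminating α = μs,
μs − 1 = m(s−2) ⇒ s(μ−m) = 1−2m ⇒ s = 0.34/0.01 = 34.0000.
So α = μs = 11.560, β = (1−μ)s = 22.440.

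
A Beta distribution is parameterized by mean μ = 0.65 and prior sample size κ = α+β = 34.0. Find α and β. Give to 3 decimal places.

Split κ in proportion μ : (1−μ): α = 0.65·34.0 = 22.100, β = 34.0 − 22.100 = 11.900.

α = 22.100, β = 11.900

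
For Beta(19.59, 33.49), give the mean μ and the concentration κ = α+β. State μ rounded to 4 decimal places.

μ = 0.3691, κ = 53.08

κ = α+β = 19.59+33.49 = 53.08; μ = α/κ = 19.59/53.08 = 0.3691.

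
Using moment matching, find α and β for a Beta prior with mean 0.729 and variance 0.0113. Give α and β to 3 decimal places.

α = 12.016, β = 4.467

By moment matching, α+β = μ(1−μ)/σ² − 1 = (0.729·0.271)/0.0113 − 1 = 17.4831 − 1 = 16.4831.
Since α/(α+β) = μ, α = 0.729·16.4831 = 12.016 and β = 0.271·16.4831 = 4.467.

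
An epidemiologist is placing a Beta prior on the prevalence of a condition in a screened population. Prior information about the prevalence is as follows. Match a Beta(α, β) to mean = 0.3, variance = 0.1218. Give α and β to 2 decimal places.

α = 0.22, β = 0.51

By moment matching, α+β = μ(1−μ)/σ² − 1 = (0.3·0.7)/0.1218 − 1 = 1.7241 − 1 = 0.7241.
Since α/(α+β) = μ, α = 0.3·0.7241 = 0.22 and β = 0.7·0.7241 = 0.51.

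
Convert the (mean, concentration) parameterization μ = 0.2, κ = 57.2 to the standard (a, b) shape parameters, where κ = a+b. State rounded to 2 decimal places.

a = μκ = 0.2×57.2 = 11.44 and b = (1−μ)κ = 0.8×57.2 = 45.76.

a = 11.44, b = 45.76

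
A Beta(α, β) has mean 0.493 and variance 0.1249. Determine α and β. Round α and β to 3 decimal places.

α = 0.494, β = 0.508

Let s = α+β. The Beta variance is μ(1−μ)/(s+1).
So s+1 = μ(1−μ)/σ² = (0.493×0.507)/0.1249 = 0.249951/0.1249 = 2.0012, giving s = 1.0012.
Then α = μs = 0.493×1.0012 = 0.494 and β = (1−μ)s = 0.507×1.0012 = 0.508.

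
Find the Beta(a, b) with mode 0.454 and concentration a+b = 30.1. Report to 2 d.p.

Mode = (a−1)/(κ−2) with κ = a+b, so a−1 = 0.454·28.1 = 12.76.
a = 13.76; b = κ − a = 16.34.

a = 13.76, b = 16.34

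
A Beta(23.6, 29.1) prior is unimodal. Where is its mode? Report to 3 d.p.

0.446

The density x^(α−1)(1−x)^(β−1) is maximised at (α−1)/(α+β−2) = 22.6/50.7 = 0.446.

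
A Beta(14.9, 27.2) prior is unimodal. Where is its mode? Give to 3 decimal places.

0.347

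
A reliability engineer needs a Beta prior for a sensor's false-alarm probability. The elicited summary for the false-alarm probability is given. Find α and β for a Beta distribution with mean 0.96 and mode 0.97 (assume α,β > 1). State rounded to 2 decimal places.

α = 90.24, β = 3.76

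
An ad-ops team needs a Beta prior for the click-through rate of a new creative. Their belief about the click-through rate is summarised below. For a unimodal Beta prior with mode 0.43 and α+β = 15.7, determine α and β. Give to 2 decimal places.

α = 6.89, β = 8.81

For α,β>1 the mode is (α−1)/(α+β−2), so α = mode·(κ−2)+1 = 0.43×13.7+1 = 6.89.
And β = (1−mode)·(κ−2)+1 = 0.57×13.7+1 = 8.81.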